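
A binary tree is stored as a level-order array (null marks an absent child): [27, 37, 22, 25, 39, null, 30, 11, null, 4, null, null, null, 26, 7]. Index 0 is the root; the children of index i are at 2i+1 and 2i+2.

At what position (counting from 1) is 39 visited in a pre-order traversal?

5

Pre-order visits the node, then its left subtree, then its right subtree.
Visit 27.
At 27: go left to 37.
  Visit 37.
  At 37: go left to 25.
    Visit 25.
    At 25: go left to 11.
      11 is a leaf — visit 11.
    At 25: no right child.
  At 37: go right to 39.
    Visit 39.
    At 39: go left to 4.
      4 is a leaf — visit 4.
    At 39: no right child.
At 27: go right to 22.
  Visit 22.
  At 22: no left child.
  At 22: go right to 30.
    Visit 30.
    At 30: go left to 26.
      26 is a leaf — visit 26.
    At 30: go right to 7.
      7 is a leaf — visit 7.
Full pre-order sequence: 27, 37, 25, 11, 39, 4, 22, 30, 26, 7.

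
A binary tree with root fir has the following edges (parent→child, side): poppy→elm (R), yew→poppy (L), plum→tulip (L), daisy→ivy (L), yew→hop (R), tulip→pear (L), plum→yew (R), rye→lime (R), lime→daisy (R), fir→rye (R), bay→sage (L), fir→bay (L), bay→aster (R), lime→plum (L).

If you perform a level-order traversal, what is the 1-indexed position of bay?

2

Level-order visits nodes level by level from the root, left to right within each level.
Level 0: fir
Level 1: bay, rye
Level 2: sage, aster, lime
Level 3: plum, daisy
Level 4: tulip, yew, ivy
Level 5: pear, poppy, hop
Level 6: elm
Full level-order sequence: fir, bay, rye, sage, aster, lime, plum, daisy, tulip, yew, ivy, pear, poppy, hop, elm.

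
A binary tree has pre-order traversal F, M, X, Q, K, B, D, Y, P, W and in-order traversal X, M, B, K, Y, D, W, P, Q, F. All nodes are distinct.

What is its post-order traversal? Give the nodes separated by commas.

X, B, Y, W, P, D, K, Q, M, F

The first element of pre-order is the root; it splits in-order into left and right subtrees.
Root F: left subtree has 9 nodes {X, M, B, K, Y, D, W, P, Q}, right has 0 { }.
  Root M: left subtree has 1 node {X}, right has 7 {B, K, Y, D, W, P, Q}.
    Root Q: left subtree has 6 nodes {B, K, Y, D, W, P}, right has 0 { }.
      Root K: left subtree has 1 node {B}, right has 4 {Y, D, W, P}.
        Root D: left subtree has 1 node {Y}, right has 2 {W, P}.
          Root P: left subtree has 1 node {W}, right has 0 { }.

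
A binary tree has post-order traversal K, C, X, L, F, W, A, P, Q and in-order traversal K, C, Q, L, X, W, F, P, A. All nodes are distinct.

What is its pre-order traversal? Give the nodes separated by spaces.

Q C K P W L X F A

The last element of post-order is the root; it splits in-order into left and right subtrees.
Root Q: left subtree has 2 nodes {K, C}, right has 6 {L, X, W, F, P, A}.
  Root C: left subtree has 1 node {K}, right has 0 { }.
  Root P: left subtree has 4 nodes {L, X, W, F}, right has 1 {A}.
    Root W: left subtree has 2 nodes {L, X}, right has 1 {F}.
      Root L: left subtree has 0 nodes { }, right has 1 {X}.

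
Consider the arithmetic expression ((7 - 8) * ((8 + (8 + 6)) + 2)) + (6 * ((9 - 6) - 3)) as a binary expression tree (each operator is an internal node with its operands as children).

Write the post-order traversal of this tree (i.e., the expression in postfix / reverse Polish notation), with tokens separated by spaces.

7 8 - 8 8 6 + + 2 + * 6 9 6 - 3 - * +

Post-order on an expression tree gives postfix notation: for each operator, emit left operand, right operand, then the operator.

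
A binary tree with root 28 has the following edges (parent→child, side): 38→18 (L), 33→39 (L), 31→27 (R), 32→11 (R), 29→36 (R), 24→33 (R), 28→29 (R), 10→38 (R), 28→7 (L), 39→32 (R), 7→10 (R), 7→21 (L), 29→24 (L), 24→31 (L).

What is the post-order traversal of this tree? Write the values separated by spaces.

21 18 38 10 7 27 31 11 32 39 33 24 36 29 28

Post-order visits the left subtree, then the right subtree, then the node.
At 28: go left to 7.
  At 7: go left to 21.
    21 is a leaf — visit 21.
  At 7: go right to 10.
    At 10: no left child.
    At 10: go right to 38.
      At 38: go left to 18.
        18 is a leaf — visit 18.
      At 38: no right child.
      Visit 38.
    Visit 10.
  Visit 7.
At 28: go right to 29.
  At 29: go left to 24.
    At 24: go left to 31.
      At 31: no left child.
      At 31: go right to 27.
        27 is a leaf — visit 27.
      Visit 31.
    At 24: go right to 33.
      At 33: go left to 39.
        At 39: no left child.
        At 39: go right to 32.
          At 32: no left child.
          At 32: go right to 11.
            11 is a leaf — visit 11.
          Visit 32.
        Visit 39.
      At 33: no right child.
      Visit 33.
    Visit 24.
  At 29: go right to 36.
    36 is a leaf — visit 36.
  Visit 29.
Visit 28.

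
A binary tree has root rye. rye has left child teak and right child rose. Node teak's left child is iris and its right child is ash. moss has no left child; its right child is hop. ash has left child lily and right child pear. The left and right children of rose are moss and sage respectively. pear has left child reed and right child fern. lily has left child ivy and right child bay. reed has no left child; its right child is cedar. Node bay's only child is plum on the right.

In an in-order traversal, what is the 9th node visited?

cedar

In-order visits the left subtree, then the node, then the right subtree.
At rye: go left to teak.
  At teak: go left to iris.
    iris is a leaf — visit iris.
  Visit teak.
  At teak: go right to ash.
    At ash: go left to lily.
      At lily: go left to ivy.
        ivy is a leaf — visit ivy.
      Visit lily.
      At lily: go right to bay.
        At bay: no left child.
        Visit bay.
        At bay: go right to plum.
          plum is a leaf — visit plum.
    Visit ash.
    At ash: go right to pear.
      At pear: go left to reed.
        At reed: no left child.
        Visit reed.
        At reed: go right to cedar.
          cedar is a leaf — visit cedar.
      Visit pear.
      At pear: go right to fern.
        fern is a leaf — visit fern.
Visit rye.
At rye: go right to rose.
  At rose: go left to moss.
    At moss: no left child.
    Visit moss.
    At moss: go right to hop.
      hop is a leaf — visit hop.
  Visit rose.
  At rose: go right to sage.
    sage is a leaf — visit sage.
Full in-order sequence: iris, teak, ivy, lily, bay, plum, ash, reed, cedar, pear, fern, rye, moss, hop, rose, sage.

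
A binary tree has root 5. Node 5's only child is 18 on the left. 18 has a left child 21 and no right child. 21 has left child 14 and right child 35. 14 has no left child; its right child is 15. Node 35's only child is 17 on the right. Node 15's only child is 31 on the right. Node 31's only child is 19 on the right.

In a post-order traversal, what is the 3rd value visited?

Post-order visits the left subtree, then the right subtree, then the node.
At 5: go left to 18.
  At 18: go left to 21.
    At 21: go left to 14.
      At 14: no left child.
      At 14: go right to 15.
        At 15: no left child.
        At 15: go right to 31.
          At 31: no left child.
          At 31: go right to 19.
            19 is a leaf — visit 19.
          Visit 31.
        Visit 15.
      Visit 14.
    At 21: go right to 35.
      At 35: no left child.
      At 35: go right to 17.
        17 is a leaf — visit 17.
      Visit 35.
    Visit 21.
  At 18: no right child.
  Visit 18.
At 5: no right child.
Visit 5.
Full post-order sequence: 19, 31, 15, 14, 17, 35, 21, 18, 5.

15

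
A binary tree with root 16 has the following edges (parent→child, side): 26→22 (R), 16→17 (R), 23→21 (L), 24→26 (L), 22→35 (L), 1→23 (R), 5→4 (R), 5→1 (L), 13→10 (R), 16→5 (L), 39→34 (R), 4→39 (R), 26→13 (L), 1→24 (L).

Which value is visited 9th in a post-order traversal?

1

Post-order visits the left subtree, then the right subtree, then the node.
At 16: go left to 5.
  At 5: go left to 1.
    At 1: go left to 24.
      At 24: go left to 26.
        At 26: go left to 13.
          At 13: no left child.
          At 13: go right to 10.
            10 is a leaf — visit 10.
          Visit 13.
        At 26: go right to 22.
          At 22: go left to 35.
            35 is a leaf — visit 35.
          At 22: no right child.
          Visit 22.
        Visit 26.
      At 24: no right child.
      Visit 24.
    At 1: go right to 23.
      At 23: go left to 21.
        21 is a leaf — visit 21.
      At 23: no right child.
      Visit 23.
    Visit 1.
  At 5: go right to 4.
    At 4: no left child.
    At 4: go right to 39.
      At 39: no left child.
      At 39: go right to 34.
        34 is a leaf — visit 34.
      Visit 39.
    Visit 4.
  Visit 5.
At 16: go right to 17.
  17 is a leaf — visit 17.
Visit 16.
Full post-order sequence: 10, 13, 35, 22, 26, 24, 21, 23, 1, 34, 39, 4, 5, 17, 16.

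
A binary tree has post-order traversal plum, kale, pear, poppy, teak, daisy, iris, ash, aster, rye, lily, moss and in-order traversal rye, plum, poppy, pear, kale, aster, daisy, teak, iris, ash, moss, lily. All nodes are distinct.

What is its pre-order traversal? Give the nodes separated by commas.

moss, rye, aster, poppy, plum, pear, kale, ash, iris, daisy, teak, lily

The last element of post-order is the root; it splits in-order into left and right subtrees.
Root moss: left subtree has 10 nodes {rye, plum, poppy, pear, kale, aster, daisy, teak, iris, ash}, right has 1 {lily}.
  Root rye: left subtree has 0 nodes { }, right has 9 {plum, poppy, pear, kale, aster, daisy, teak, iris, ash}.
    Root aster: left subtree has 4 nodes {plum, poppy, pear, kale}, right has 4 {daisy, teak, iris, ash}.
      Root poppy: left subtree has 1 node {plum}, right has 2 {pear, kale}.
        Root pear: left subtree has 0 nodes { }, right has 1 {kale}.
      Root ash: left subtree has 3 nodes {daisy, teak, iris}, right has 0 { }.
        Root iris: left subtree has 2 nodes {daisy, teak}, right has 0 { }.
          Root daisy: left subtree has 0 nodes { }, right has 1 {teak}.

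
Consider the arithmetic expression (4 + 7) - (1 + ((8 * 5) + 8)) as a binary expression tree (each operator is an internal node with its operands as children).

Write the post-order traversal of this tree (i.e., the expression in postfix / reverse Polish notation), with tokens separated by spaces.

4 7 + 1 8 5 * 8 + + -

Post-order on an expression tree gives postfix notation: for each operator, emit left operand, right operand, then the operator.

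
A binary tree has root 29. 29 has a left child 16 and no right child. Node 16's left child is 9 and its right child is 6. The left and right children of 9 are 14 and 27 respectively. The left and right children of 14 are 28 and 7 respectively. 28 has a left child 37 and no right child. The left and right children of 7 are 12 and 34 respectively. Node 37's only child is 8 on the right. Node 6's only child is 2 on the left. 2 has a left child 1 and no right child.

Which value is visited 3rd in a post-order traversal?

Post-order visits the left subtree, then the right subtree, then the node.
At 29: go left to 16.
  At 16: go left to 9.
    At 9: go left to 14.
      At 14: go left to 28.
        At 28: go left to 37.
          At 37: no left child.
          At 37: go right to 8.
            8 is a leaf — visit 8.
          Visit 37.
        At 28: no right child.
        Visit 28.
      At 14: go right to 7.
        At 7: go left to 12.
          12 is a leaf — visit 12.
        At 7: go right to 34.
          34 is a leaf — visit 34.
        Visit 7.
      Visit 14.
    At 9: go right to 27.
      27 is a leaf — visit 27.
    Visit 9.
  At 16: go right to 6.
    At 6: go left to 2.
      At 2: go left to 1.
        1 is a leaf — visit 1.
      At 2: no right child.
      Visit 2.
    At 6: no right child.
    Visit 6.
  Visit 16.
At 29: no right child.
Visit 29.
Full post-order sequence: 8, 37, 28, 12, 34, 7, 14, 27, 9, 1, 2, 6, 16, 29.

28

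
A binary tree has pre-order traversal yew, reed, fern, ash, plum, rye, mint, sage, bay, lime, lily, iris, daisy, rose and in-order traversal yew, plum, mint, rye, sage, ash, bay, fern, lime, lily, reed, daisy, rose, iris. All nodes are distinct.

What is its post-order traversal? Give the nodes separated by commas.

The first element of pre-order is the root; it splits in-order into left and right subtrees.
Root yew: left subtree has 0 nodes { }, right has 13 {plum, mint, rye, sage, ash, bay, fern, lime, lily, reed, daisy, rose, iris}.
  Root reed: left subtree has 9 nodes {plum, mint, rye, sage, ash, bay, fern, lime, lily}, right has 3 {daisy, rose, iris}.
    Root fern: left subtree has 6 nodes {plum, mint, rye, sage, ash, bay}, right has 2 {lime, lily}.
      Root ash: left subtree has 4 nodes {plum, mint, rye, sage}, right has 1 {bay}.
        Root plum: left subtree has 0 nodes { }, right has 3 {mint, rye, sage}.
          Root rye: left subtree has 1 node {mint}, right has 1 {sage}.
      Root lime: left subtree has 0 nodes { }, right has 1 {lily}.
    Root iris: left subtree has 2 nodes {daisy, rose}, right has 0 { }.
      Root daisy: left subtree has 0 nodes { }, right has 1 {rose}.

mint, sage, rye, plum, bay, ash, lily, lime, fern, rose, daisy, iris, reed, yew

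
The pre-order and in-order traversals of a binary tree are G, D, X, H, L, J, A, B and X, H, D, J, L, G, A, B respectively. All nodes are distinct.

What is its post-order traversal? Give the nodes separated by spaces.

The first element of pre-order is the root; it splits in-order into left and right subtrees.
Root G: left subtree has 5 nodes {X, H, D, J, L}, right has 2 {A, B}.
  Root D: left subtree has 2 nodes {X, H}, right has 2 {J, L}.
    Root X: left subtree has 0 nodes { }, right has 1 {H}.
    Root L: left subtree has 1 node {J}, right has 0 { }.
  Root A: left subtree has 0 nodes { }, right has 1 {B}.

H X J L D B A G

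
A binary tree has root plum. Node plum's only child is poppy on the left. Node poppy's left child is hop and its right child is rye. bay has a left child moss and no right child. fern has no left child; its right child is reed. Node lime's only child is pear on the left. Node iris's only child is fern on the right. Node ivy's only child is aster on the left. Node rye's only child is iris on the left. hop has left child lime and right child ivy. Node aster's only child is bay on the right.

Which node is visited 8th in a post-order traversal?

reed

Post-order visits the left subtree, then the right subtree, then the node.
At plum: go left to poppy.
  At poppy: go left to hop.
    At hop: go left to lime.
      At lime: go left to pear.
        pear is a leaf — visit pear.
      At lime: no right child.
      Visit lime.
    At hop: go right to ivy.
      At ivy: go left to aster.
        At aster: no left child.
        At aster: go right to bay.
          At bay: go left to moss.
            moss is a leaf — visit moss.
          At bay: no right child.
          Visit bay.
        Visit aster.
      At ivy: no right child.
      Visit ivy.
    Visit hop.
  At poppy: go right to rye.
    At rye: go left to iris.
      At iris: no left child.
      At iris: go right to fern.
        At fern: no left child.
        At fern: go right to reed.
          reed is a leaf — visit reed.
        Visit fern.
      Visit iris.
    At rye: no right child.
    Visit rye.
  Visit poppy.
At plum: no right child.
Visit plum.
Full post-order sequence: pear, lime, moss, bay, aster, ivy, hop, reed, fern, iris, rye, poppy, plum.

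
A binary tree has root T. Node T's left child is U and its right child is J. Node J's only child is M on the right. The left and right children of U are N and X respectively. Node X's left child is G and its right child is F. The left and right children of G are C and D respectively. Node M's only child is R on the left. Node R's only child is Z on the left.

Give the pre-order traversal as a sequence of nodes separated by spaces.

T U N X G C D F J M R Z

Pre-order visits the node, then its left subtree, then its right subtree.
Visit T.
At T: go left to U.
  Visit U.
  At U: go left to N.
    N is a leaf — visit N.
  At U: go right to X.
    Visit X.
    At X: go left to G.
      Visit G.
      At G: go left to C.
        C is a leaf — visit C.
      At G: go right to D.
        D is a leaf — visit D.
    At X: go right to F.
      F is a leaf — visit F.
At T: go right to J.
  Visit J.
  At J: no left child.
  At J: go right to M.
    Visit M.
    At M: go left to R.
      Visit R.
      At R: go left to Z.
        Z is a leaf — visit Z.
      At R: no right child.
    At M: no right child.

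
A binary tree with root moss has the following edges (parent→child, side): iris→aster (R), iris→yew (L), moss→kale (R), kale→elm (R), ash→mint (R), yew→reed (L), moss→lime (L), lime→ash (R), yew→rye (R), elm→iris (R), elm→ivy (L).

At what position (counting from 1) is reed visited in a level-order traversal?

11

Level-order visits nodes level by level from the root, left to right within each level.
Level 0: moss
Level 1: lime, kale
Level 2: ash, elm
Level 3: mint, ivy, iris
Level 4: yew, aster
Level 5: reed, rye
Full level-order sequence: moss, lime, kale, ash, elm, mint, ivy, iris, yew, aster, reed, rye.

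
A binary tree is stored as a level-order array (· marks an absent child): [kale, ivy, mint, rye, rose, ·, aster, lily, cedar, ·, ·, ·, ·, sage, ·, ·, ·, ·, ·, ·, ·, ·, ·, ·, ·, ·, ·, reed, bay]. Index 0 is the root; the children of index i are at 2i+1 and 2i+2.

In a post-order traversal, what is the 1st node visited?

lily

Post-order visits the left subtree, then the right subtree, then the node.
At kale: go left to ivy.
  At ivy: go left to rye.
    At rye: go left to lily.
      lily is a leaf — visit lily.
    At rye: go right to cedar.
      cedar is a leaf — visit cedar.
    Visit rye.
  At ivy: go right to rose.
    rose is a leaf — visit rose.
  Visit ivy.
At kale: go right to mint.
  At mint: no left child.
  At mint: go right to aster.
    At aster: go left to sage.
      At sage: go left to reed.
        reed is a leaf — visit reed.
      At sage: go right to bay.
        bay is a leaf — visit bay.
      Visit sage.
    At aster: no right child.
    Visit aster.
  Visit mint.
Visit kale.
Full post-order sequence: lily, cedar, rye, rose, ivy, reed, bay, sage, aster, mint, kale.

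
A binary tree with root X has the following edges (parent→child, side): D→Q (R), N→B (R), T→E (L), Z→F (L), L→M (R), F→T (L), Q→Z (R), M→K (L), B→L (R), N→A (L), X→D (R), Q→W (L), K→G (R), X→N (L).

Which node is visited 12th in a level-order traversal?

Level-order visits nodes level by level from the root, left to right within each level.
Level 0: X
Level 1: N, D
Level 2: A, B, Q
Level 3: L, W, Z
Level 4: M, F
Level 5: K, T
Level 6: G, E
Full level-order sequence: X, N, D, A, B, Q, L, W, Z, M, F, K, T, G, E.

K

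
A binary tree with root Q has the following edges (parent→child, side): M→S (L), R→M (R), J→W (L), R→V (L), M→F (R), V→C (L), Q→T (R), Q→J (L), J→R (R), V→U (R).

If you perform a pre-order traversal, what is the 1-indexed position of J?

Pre-order visits the node, then its left subtree, then its right subtree.
Visit Q.
At Q: go left to J.
  Visit J.
  At J: go left to W.
    W is a leaf — visit W.
  At J: go right to R.
    Visit R.
    At R: go left to V.
      Visit V.
      At V: go left to C.
        C is a leaf — visit C.
      At V: go right to U.
        U is a leaf — visit U.
    At R: go right to M.
      Visit M.
      At M: go left to S.
        S is a leaf — visit S.
      At M: go right to F.
        F is a leaf — visit F.
At Q: go right to T.
  T is a leaf — visit T.
Full pre-order sequence: Q, J, W, R, V, C, U, M, S, F, T.

2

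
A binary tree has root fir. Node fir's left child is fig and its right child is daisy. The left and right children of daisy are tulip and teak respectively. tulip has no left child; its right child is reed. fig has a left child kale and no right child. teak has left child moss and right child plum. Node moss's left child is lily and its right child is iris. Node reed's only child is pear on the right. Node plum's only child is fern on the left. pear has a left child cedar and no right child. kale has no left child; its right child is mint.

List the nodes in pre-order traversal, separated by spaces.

fir fig kale mint daisy tulip reed pear cedar teak moss lily iris plum fern

Pre-order visits the node, then its left subtree, then its right subtree.
Visit fir.
At fir: go left to fig.
  Visit fig.
  At fig: go left to kale.
    Visit kale.
    At kale: no left child.
    At kale: go right to mint.
      mint is a leaf — visit mint.
  At fig: no right child.
At fir: go right to daisy.
  Visit daisy.
  At daisy: go left to tulip.
    Visit tulip.
    At tulip: no left child.
    At tulip: go right to reed.
      Visit reed.
      At reed: no left child.
      At reed: go right to pear.
        Visit pear.
        At pear: go left to cedar.
          cedar is a leaf — visit cedar.
        At pear: no right child.
  At daisy: go right to teak.
    Visit teak.
    At teak: go left to moss.
      Visit moss.
      At moss: go left to lily.
        lily is a leaf — visit lily.
      At moss: go right to iris.
        iris is a leaf — visit iris.
    At teak: go right to plum.
      Visit plum.
      At plum: go left to fern.
        fern is a leaf — visit fern.
      At plum: no right child.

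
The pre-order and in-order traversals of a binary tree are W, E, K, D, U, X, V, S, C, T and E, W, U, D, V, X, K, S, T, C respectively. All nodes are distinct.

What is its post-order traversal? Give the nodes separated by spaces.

E U V X D T C S K W

The first element of pre-order is the root; it splits in-order into left and right subtrees.
Root W: left subtree has 1 node {E}, right has 8 {U, D, V, X, K, S, T, C}.
  Root K: left subtree has 4 nodes {U, D, V, X}, right has 3 {S, T, C}.
    Root D: left subtree has 1 node {U}, right has 2 {V, X}.
      Root X: left subtree has 1 node {V}, right has 0 { }.
    Root S: left subtree has 0 nodes { }, right has 2 {T, C}.
      Root C: left subtree has 1 node {T}, right has 0 { }.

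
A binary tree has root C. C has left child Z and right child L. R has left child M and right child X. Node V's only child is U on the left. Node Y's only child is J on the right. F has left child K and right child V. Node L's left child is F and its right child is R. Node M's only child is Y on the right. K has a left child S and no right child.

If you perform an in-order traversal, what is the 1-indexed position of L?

In-order visits the left subtree, then the node, then the right subtree.
At C: go left to Z.
  Z is a leaf — visit Z.
Visit C.
At C: go right to L.
  At L: go left to F.
    At F: go left to K.
      At K: go left to S.
        S is a leaf — visit S.
      Visit K.
      At K: no right child.
    Visit F.
    At F: go right to V.
      At V: go left to U.
        U is a leaf — visit U.
      Visit V.
      At V: no right child.
  Visit L.
  At L: go right to R.
    At R: go left to M.
      At M: no left child.
      Visit M.
      At M: go right to Y.
        At Y: no left child.
        Visit Y.
        At Y: go right to J.
          J is a leaf — visit J.
    Visit R.
    At R: go right to X.
      X is a leaf — visit X.
Full in-order sequence: Z, C, S, K, F, U, V, L, M, Y, J, R, X.

8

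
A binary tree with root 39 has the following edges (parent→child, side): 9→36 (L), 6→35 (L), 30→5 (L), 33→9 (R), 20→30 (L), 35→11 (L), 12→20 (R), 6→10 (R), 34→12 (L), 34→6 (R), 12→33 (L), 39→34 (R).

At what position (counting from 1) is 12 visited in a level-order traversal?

Level-order visits nodes level by level from the root, left to right within each level.
Level 0: 39
Level 1: 34
Level 2: 12, 6
Level 3: 33, 20, 35, 10
Level 4: 9, 30, 11
Level 5: 36, 5
Full level-order sequence: 39, 34, 12, 6, 33, 20, 35, 10, 9, 30, 11, 36, 5.

3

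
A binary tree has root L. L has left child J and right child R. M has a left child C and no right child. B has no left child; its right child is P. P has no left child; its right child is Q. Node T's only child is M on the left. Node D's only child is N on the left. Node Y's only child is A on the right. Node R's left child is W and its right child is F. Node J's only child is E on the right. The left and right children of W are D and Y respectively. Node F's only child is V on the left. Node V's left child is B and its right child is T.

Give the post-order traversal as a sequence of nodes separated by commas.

E, J, N, D, A, Y, W, Q, P, B, C, M, T, V, F, R, L

Post-order visits the left subtree, then the right subtree, then the node.
At L: go left to J.
  At J: no left child.
  At J: go right to E.
    E is a leaf — visit E.
  Visit J.
At L: go right to R.
  At R: go left to W.
    At W: go left to D.
      At D: go left to N.
        N is a leaf — visit N.
      At D: no right child.
      Visit D.
    At W: go right to Y.
      At Y: no left child.
      At Y: go right to A.
        A is a leaf — visit A.
      Visit Y.
    Visit W.
  At R: go right to F.
    At F: go left to V.
      At V: go left to B.
        At B: no left child.
        At B: go right to P.
          At P: no left child.
          At P: go right to Q.
            Q is a leaf — visit Q.
          Visit P.
        Visit B.
      At V: go right to T.
        At T: go left to M.
          At M: go left to C.
            C is a leaf — visit C.
          At M: no right child.
          Visit M.
        At T: no right child.
        Visit T.
      Visit V.
    At F: no right child.
    Visit F.
  Visit R.
Visit L.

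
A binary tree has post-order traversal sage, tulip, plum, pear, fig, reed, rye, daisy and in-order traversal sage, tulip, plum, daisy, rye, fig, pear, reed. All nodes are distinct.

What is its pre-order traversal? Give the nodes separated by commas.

The last element of post-order is the root; it splits in-order into left and right subtrees.
Root daisy: left subtree has 3 nodes {sage, tulip, plum}, right has 4 {rye, fig, pear, reed}.
  Root plum: left subtree has 2 nodes {sage, tulip}, right has 0 { }.
    Root tulip: left subtree has 1 node {sage}, right has 0 { }.
  Root rye: left subtree has 0 nodes { }, right has 3 {fig, pear, reed}.
    Root reed: left subtree has 2 nodes {fig, pear}, right has 0 { }.
      Root fig: left subtree has 0 nodes { }, right has 1 {pear}.

daisy, plum, tulip, sage, rye, reed, fig, pear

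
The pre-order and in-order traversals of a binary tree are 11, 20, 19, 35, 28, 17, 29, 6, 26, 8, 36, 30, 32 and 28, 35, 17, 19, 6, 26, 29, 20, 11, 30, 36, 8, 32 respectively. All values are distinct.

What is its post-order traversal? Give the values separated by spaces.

The first element of pre-order is the root; it splits in-order into left and right subtrees.
Root 11: left subtree has 8 nodes {28, 35, 17, 19, 6, 26, 29, 20}, right has 4 {30, 36, 8, 32}.
  Root 20: left subtree has 7 nodes {28, 35, 17, 19, 6, 26, 29}, right has 0 { }.
    Root 19: left subtree has 3 nodes {28, 35, 17}, right has 3 {6, 26, 29}.
      Root 35: left subtree has 1 node {28}, right has 1 {17}.
      Root 29: left subtree has 2 nodes {6, 26}, right has 0 { }.
        Root 6: left subtree has 0 nodes { }, right has 1 {26}.
  Root 8: left subtree has 2 nodes {30, 36}, right has 1 {32}.
    Root 36: left subtree has 1 node {30}, right has 0 { }.

28 17 35 26 6 29 19 20 30 36 32 8 11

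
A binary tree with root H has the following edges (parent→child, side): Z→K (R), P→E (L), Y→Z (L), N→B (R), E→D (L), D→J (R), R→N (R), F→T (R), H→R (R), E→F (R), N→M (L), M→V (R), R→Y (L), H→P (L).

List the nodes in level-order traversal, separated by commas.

H, P, R, E, Y, N, D, F, Z, M, B, J, T, K, V

Level-order visits nodes level by level from the root, left to right within each level.
Level 0: H
Level 1: P, R
Level 2: E, Y, N
Level 3: D, F, Z, M, B
Level 4: J, T, K, V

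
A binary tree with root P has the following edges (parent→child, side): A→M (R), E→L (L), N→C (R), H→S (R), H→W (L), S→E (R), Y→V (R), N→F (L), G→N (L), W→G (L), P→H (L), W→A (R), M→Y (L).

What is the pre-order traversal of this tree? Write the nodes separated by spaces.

Pre-order visits the node, then its left subtree, then its right subtree.
Visit P.
At P: go left to H.
  Visit H.
  At H: go left to W.
    Visit W.
    At W: go left to G.
      Visit G.
      At G: go left to N.
        Visit N.
        At N: go left to F.
          F is a leaf — visit F.
        At N: go right to C.
          C is a leaf — visit C.
      At G: no right child.
    At W: go right to A.
      Visit A.
      At A: no left child.
      At A: go right to M.
        Visit M.
        At M: go left to Y.
          Visit Y.
          At Y: no left child.
          At Y: go right to V.
            V is a leaf — visit V.
        At M: no right child.
  At H: go right to S.
    Visit S.
    At S: no left child.
    At S: go right to E.
      Visit E.
      At E: go left to L.
        L is a leaf — visit L.
      At E: no right child.
At P: no right child.

P H W G N F C A M Y V S E L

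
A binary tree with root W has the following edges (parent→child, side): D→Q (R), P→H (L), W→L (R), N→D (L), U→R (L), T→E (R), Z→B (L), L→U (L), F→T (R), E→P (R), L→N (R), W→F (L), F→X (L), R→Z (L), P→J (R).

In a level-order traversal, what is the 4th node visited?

Level-order visits nodes level by level from the root, left to right within each level.
Level 0: W
Level 1: F, L
Level 2: X, T, U, N
Level 3: E, R, D
Level 4: P, Z, Q
Level 5: H, J, B
Full level-order sequence: W, F, L, X, T, U, N, E, R, D, P, Z, Q, H, J, B.

X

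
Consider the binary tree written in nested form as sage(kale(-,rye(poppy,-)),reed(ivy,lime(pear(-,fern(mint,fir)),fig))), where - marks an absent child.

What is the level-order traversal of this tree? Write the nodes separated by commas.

sage, kale, reed, rye, ivy, lime, poppy, pear, fig, fern, mint, fir

Level-order visits nodes level by level from the root, left to right within each level.
Level 0: sage
Level 1: kale, reed
Level 2: rye, ivy, lime
Level 3: poppy, pear, fig
Level 4: fern
Level 5: mint, fir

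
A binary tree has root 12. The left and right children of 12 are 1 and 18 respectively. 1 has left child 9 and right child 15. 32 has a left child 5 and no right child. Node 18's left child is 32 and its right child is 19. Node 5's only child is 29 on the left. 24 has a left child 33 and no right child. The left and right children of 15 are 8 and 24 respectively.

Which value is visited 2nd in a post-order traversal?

Post-order visits the left subtree, then the right subtree, then the node.
At 12: go left to 1.
  At 1: go left to 9.
    9 is a leaf — visit 9.
  At 1: go right to 15.
    At 15: go left to 8.
      8 is a leaf — visit 8.
    At 15: go right to 24.
      At 24: go left to 33.
        33 is a leaf — visit 33.
      At 24: no right child.
      Visit 24.
    Visit 15.
  Visit 1.
At 12: go right to 18.
  At 18: go left to 32.
    At 32: go left to 5.
      At 5: go left to 29.
        29 is a leaf — visit 29.
      At 5: no right child.
      Visit 5.
    At 32: no right child.
    Visit 32.
  At 18: go right to 19.
    19 is a leaf — visit 19.
  Visit 18.
Visit 12.
Full post-order sequence: 9, 8, 33, 24, 15, 1, 29, 5, 32, 19, 18, 12.

8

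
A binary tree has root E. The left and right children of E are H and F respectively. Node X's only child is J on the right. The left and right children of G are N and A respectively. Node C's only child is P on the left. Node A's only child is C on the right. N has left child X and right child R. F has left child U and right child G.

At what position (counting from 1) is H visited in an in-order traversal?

1

In-order visits the left subtree, then the node, then the right subtree.
At E: go left to H.
  H is a leaf — visit H.
Visit E.
At E: go right to F.
  At F: go left to U.
    U is a leaf — visit U.
  Visit F.
  At F: go right to G.
    At G: go left to N.
      At N: go left to X.
        At X: no left child.
        Visit X.
        At X: go right to J.
          J is a leaf — visit J.
      Visit N.
      At N: go right to R.
        R is a leaf — visit R.
    Visit G.
    At G: go right to A.
      At A: no left child.
      Visit A.
      At A: go right to C.
        At C: go left to P.
          P is a leaf — visit P.
        Visit C.
        At C: no right child.
Full in-order sequence: H, E, U, F, X, J, N, R, G, A, P, C.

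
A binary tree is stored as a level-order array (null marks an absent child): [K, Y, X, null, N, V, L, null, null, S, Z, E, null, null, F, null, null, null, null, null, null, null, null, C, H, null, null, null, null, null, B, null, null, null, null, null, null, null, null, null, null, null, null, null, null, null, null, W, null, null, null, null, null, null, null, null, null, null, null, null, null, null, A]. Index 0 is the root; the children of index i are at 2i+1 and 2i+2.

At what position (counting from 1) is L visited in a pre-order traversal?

12

Pre-order visits the node, then its left subtree, then its right subtree.
Visit K.
At K: go left to Y.
  Visit Y.
  At Y: no left child.
  At Y: go right to N.
    Visit N.
    At N: go left to S.
      S is a leaf — visit S.
    At N: go right to Z.
      Z is a leaf — visit Z.
At K: go right to X.
  Visit X.
  At X: go left to V.
    Visit V.
    At V: go left to E.
      Visit E.
      At E: go left to C.
        Visit C.
        At C: go left to W.
          W is a leaf — visit W.
        At C: no right child.
      At E: go right to H.
        H is a leaf — visit H.
    At V: no right child.
  At X: go right to L.
    Visit L.
    At L: no left child.
    At L: go right to F.
      Visit F.
      At F: no left child.
      At F: go right to B.
        Visit B.
        At B: no left child.
        At B: go right to A.
          A is a leaf — visit A.
Full pre-order sequence: K, Y, N, S, Z, X, V, E, C, W, H, L, F, B, A.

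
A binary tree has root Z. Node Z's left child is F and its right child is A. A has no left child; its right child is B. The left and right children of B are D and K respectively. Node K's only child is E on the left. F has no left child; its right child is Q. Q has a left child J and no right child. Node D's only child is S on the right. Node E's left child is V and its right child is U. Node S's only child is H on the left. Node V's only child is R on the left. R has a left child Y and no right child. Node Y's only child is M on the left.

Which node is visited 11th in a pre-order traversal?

Pre-order visits the node, then its left subtree, then its right subtree.
Visit Z.
At Z: go left to F.
  Visit F.
  At F: no left child.
  At F: go right to Q.
    Visit Q.
    At Q: go left to J.
      J is a leaf — visit J.
    At Q: no right child.
At Z: go right to A.
  Visit A.
  At A: no left child.
  At A: go right to B.
    Visit B.
    At B: go left to D.
      Visit D.
      At D: no left child.
      At D: go right to S.
        Visit S.
        At S: go left to H.
          H is a leaf — visit H.
        At S: no right child.
    At B: go right to K.
      Visit K.
      At K: go left to E.
        Visit E.
        At E: go left to V.
          Visit V.
          At V: go left to R.
            Visit R.
            At R: go left to Y.
              Visit Y.
              At Y: go left to M.
                M is a leaf — visit M.
              At Y: no right child.
            At R: no right child.
          At V: no right child.
        At E: go right to U.
          U is a leaf — visit U.
      At K: no right child.
Full pre-order sequence: Z, F, Q, J, A, B, D, S, H, K, E, V, R, Y, M, U.

E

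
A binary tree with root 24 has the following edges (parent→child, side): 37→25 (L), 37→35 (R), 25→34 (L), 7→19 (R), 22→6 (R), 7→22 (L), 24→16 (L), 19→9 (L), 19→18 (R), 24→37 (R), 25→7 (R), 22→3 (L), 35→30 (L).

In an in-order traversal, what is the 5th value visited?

3

In-order visits the left subtree, then the node, then the right subtree.
At 24: go left to 16.
  16 is a leaf — visit 16.
Visit 24.
At 24: go right to 37.
  At 37: go left to 25.
    At 25: go left to 34.
      34 is a leaf — visit 34.
    Visit 25.
    At 25: go right to 7.
      At 7: go left to 22.
        At 22: go left to 3.
          3 is a leaf — visit 3.
        Visit 22.
        At 22: go right to 6.
          6 is a leaf — visit 6.
      Visit 7.
      At 7: go right to 19.
        At 19: go left to 9.
          9 is a leaf — visit 9.
        Visit 19.
        At 19: go right to 18.
          18 is a leaf — visit 18.
  Visit 37.
  At 37: go right to 35.
    At 35: go left to 30.
      30 is a leaf — visit 30.
    Visit 35.
    At 35: no right child.
Full in-order sequence: 16, 24, 34, 25, 3, 22, 6, 7, 9, 19, 18, 37, 30, 35.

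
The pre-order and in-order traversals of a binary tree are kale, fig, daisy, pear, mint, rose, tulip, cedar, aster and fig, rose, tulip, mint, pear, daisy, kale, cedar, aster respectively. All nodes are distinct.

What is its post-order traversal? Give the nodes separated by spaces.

tulip rose mint pear daisy fig aster cedar kale

The first element of pre-order is the root; it splits in-order into left and right subtrees.
Root kale: left subtree has 6 nodes {fig, rose, tulip, mint, pear, daisy}, right has 2 {cedar, aster}.
  Root fig: left subtree has 0 nodes { }, right has 5 {rose, tulip, mint, pear, daisy}.
    Root daisy: left subtree has 4 nodes {rose, tulip, mint, pear}, right has 0 { }.
      Root pear: left subtree has 3 nodes {rose, tulip, mint}, right has 0 { }.
        Root mint: left subtree has 2 nodes {rose, tulip}, right has 0 { }.
          Root rose: left subtree has 0 nodes { }, right has 1 {tulip}.
  Root cedar: left subtree has 0 nodes { }, right has 1 {aster}.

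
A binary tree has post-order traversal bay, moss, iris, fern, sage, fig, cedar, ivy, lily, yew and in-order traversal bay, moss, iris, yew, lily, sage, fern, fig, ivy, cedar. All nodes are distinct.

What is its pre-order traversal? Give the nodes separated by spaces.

yew iris moss bay lily ivy fig sage fern cedar

The last element of post-order is the root; it splits in-order into left and right subtrees.
Root yew: left subtree has 3 nodes {bay, moss, iris}, right has 6 {lily, sage, fern, fig, ivy, cedar}.
  Root iris: left subtree has 2 nodes {bay, moss}, right has 0 { }.
    Root moss: left subtree has 1 node {bay}, right has 0 { }.
  Root lily: left subtree has 0 nodes { }, right has 5 {sage, fern, fig, ivy, cedar}.
    Root ivy: left subtree has 3 nodes {sage, fern, fig}, right has 1 {cedar}.
      Root fig: left subtree has 2 nodes {sage, fern}, right has 0 { }.
        Root sage: left subtree has 0 nodes { }, right has 1 {fern}.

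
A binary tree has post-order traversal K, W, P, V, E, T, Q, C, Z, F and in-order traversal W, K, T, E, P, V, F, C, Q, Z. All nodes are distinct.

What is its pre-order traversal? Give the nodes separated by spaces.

The last element of post-order is the root; it splits in-order into left and right subtrees.
Root F: left subtree has 6 nodes {W, K, T, E, P, V}, right has 3 {C, Q, Z}.
  Root T: left subtree has 2 nodes {W, K}, right has 3 {E, P, V}.
    Root W: left subtree has 0 nodes { }, right has 1 {K}.
    Root E: left subtree has 0 nodes { }, right has 2 {P, V}.
      Root V: left subtree has 1 node {P}, right has 0 { }.
  Root Z: left subtree has 2 nodes {C, Q}, right has 0 { }.
    Root C: left subtree has 0 nodes { }, right has 1 {Q}.

F T W K E V P Z C Q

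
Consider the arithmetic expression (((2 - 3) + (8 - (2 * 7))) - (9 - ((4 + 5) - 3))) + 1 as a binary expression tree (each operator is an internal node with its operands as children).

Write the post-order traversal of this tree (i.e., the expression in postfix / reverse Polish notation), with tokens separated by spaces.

2 3 - 8 2 7 * - + 9 4 5 + 3 - - - 1 +

Post-order on an expression tree gives postfix notation: for each operator, emit left operand, right operand, then the operator.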